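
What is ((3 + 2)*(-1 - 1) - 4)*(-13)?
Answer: 182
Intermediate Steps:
((3 + 2)*(-1 - 1) - 4)*(-13) = (5*(-2) - 4)*(-13) = (-10 - 4)*(-13) = -14*(-13) = 182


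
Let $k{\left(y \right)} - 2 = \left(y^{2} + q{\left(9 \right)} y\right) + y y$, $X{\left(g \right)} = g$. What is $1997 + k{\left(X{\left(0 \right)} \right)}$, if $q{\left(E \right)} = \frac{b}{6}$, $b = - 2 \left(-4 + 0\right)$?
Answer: $1999$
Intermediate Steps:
$b = 8$ ($b = \left(-2\right) \left(-4\right) = 8$)
$q{\left(E \right)} = \frac{4}{3}$ ($q{\left(E \right)} = \frac{8}{6} = 8 \cdot \frac{1}{6} = \frac{4}{3}$)
$k{\left(y \right)} = 2 + 2 y^{2} + \frac{4 y}{3}$ ($k{\left(y \right)} = 2 + \left(\left(y^{2} + \frac{4 y}{3}\right) + y y\right) = 2 + \left(\left(y^{2} + \frac{4 y}{3}\right) + y^{2}\right) = 2 + \left(2 y^{2} + \frac{4 y}{3}\right) = 2 + 2 y^{2} + \frac{4 y}{3}$)
$1997 + k{\left(X{\left(0 \right)} \right)} = 1997 + \left(2 + 2 \cdot 0^{2} + \frac{4}{3} \cdot 0\right) = 1997 + \left(2 + 2 \cdot 0 + 0\right) = 1997 + \left(2 + 0 + 0\right) = 1997 + 2 = 1999$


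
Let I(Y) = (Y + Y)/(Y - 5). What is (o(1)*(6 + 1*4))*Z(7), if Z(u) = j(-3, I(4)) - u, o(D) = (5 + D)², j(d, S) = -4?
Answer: -3960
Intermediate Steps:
I(Y) = 2*Y/(-5 + Y) (I(Y) = (2*Y)/(-5 + Y) = 2*Y/(-5 + Y))
Z(u) = -4 - u
(o(1)*(6 + 1*4))*Z(7) = ((5 + 1)²*(6 + 1*4))*(-4 - 1*7) = (6²*(6 + 4))*(-4 - 7) = (36*10)*(-11) = 360*(-11) = -3960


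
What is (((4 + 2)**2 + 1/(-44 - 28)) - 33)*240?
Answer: 2150/3 ≈ 716.67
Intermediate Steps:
(((4 + 2)**2 + 1/(-44 - 28)) - 33)*240 = ((6**2 + 1/(-72)) - 33)*240 = ((36 - 1/72) - 33)*240 = (2591/72 - 33)*240 = (215/72)*240 = 2150/3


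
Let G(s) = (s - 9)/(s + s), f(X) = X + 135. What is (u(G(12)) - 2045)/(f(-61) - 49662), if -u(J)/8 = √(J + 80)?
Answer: 2045/49588 + √1282/24794 ≈ 0.042684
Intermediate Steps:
f(X) = 135 + X
G(s) = (-9 + s)/(2*s) (G(s) = (-9 + s)/((2*s)) = (-9 + s)*(1/(2*s)) = (-9 + s)/(2*s))
u(J) = -8*√(80 + J) (u(J) = -8*√(J + 80) = -8*√(80 + J))
(u(G(12)) - 2045)/(f(-61) - 49662) = (-8*√(80 + (½)*(-9 + 12)/12) - 2045)/((135 - 61) - 49662) = (-8*√(80 + (½)*(1/12)*3) - 2045)/(74 - 49662) = (-8*√(80 + ⅛) - 2045)/(-49588) = (-2*√1282 - 2045)*(-1/49588) = (-2045 - 2*√1282)*(-1/49588) = 2045/49588 + √1282/24794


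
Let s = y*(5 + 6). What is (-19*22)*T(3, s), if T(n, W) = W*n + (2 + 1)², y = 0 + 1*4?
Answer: -58938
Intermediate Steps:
y = 4 (y = 0 + 4 = 4)
s = 44 (s = 4*(5 + 6) = 4*11 = 44)
T(n, W) = 9 + W*n (T(n, W) = W*n + 3² = W*n + 9 = 9 + W*n)
(-19*22)*T(3, s) = (-19*22)*(9 + 44*3) = -418*(9 + 132) = -418*141 = -58938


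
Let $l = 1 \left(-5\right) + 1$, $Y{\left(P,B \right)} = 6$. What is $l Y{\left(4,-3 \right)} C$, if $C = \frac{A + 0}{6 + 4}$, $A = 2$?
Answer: $- \frac{24}{5} \approx -4.8$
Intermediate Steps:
$C = \frac{1}{5}$ ($C = \frac{2 + 0}{6 + 4} = \frac{2}{10} = 2 \cdot \frac{1}{10} = \frac{1}{5} \approx 0.2$)
$l = -4$ ($l = -5 + 1 = -4$)
$l Y{\left(4,-3 \right)} C = \left(-4\right) 6 \cdot \frac{1}{5} = \left(-24\right) \frac{1}{5} = - \frac{24}{5}$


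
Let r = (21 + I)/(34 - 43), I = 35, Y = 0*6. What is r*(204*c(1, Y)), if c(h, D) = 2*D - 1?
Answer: 3808/3 ≈ 1269.3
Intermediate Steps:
Y = 0
c(h, D) = -1 + 2*D
r = -56/9 (r = (21 + 35)/(34 - 43) = 56/(-9) = 56*(-⅑) = -56/9 ≈ -6.2222)
r*(204*c(1, Y)) = -3808*(-1 + 2*0)/3 = -3808*(-1 + 0)/3 = -3808*(-1)/3 = -56/9*(-204) = 3808/3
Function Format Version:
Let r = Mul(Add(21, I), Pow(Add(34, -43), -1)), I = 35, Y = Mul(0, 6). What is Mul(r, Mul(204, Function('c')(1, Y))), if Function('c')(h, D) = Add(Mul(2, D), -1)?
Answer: Rational(3808, 3) ≈ 1269.3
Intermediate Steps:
Y = 0
Function('c')(h, D) = Add(-1, Mul(2, D))
r = Rational(-56, 9) (r = Mul(Add(21, 35), Pow(Add(34, -43), -1)) = Mul(56, Pow(-9, -1)) = Mul(56, Rational(-1, 9)) = Rational(-56, 9) ≈ -6.2222)
Mul(r, Mul(204, Function('c')(1, Y))) = Mul(Rational(-56, 9), Mul(204, Add(-1, Mul(2, 0)))) = Mul(Rational(-56, 9), Mul(204, Add(-1, 0))) = Mul(Rational(-56, 9), Mul(204, -1)) = Mul(Rational(-56, 9), -204) = Rational(3808, 3)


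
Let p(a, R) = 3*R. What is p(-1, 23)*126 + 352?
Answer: 9046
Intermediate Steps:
p(-1, 23)*126 + 352 = (3*23)*126 + 352 = 69*126 + 352 = 8694 + 352 = 9046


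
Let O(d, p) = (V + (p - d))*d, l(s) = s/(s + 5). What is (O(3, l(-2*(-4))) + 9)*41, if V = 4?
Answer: 7380/13 ≈ 567.69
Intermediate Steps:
l(s) = s/(5 + s)
O(d, p) = d*(4 + p - d) (O(d, p) = (4 + (p - d))*d = (4 + p - d)*d = d*(4 + p - d))
(O(3, l(-2*(-4))) + 9)*41 = (3*(4 + (-2*(-4))/(5 - 2*(-4)) - 1*3) + 9)*41 = (3*(4 + 8/(5 + 8) - 3) + 9)*41 = (3*(4 + 8/13 - 3) + 9)*41 = (3*(21/13) + 9)*41 = (63/13 + 9)*41 = (180/13)*41 = 7380/13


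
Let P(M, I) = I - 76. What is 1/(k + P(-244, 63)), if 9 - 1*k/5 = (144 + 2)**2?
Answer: -1/106548 ≈ -9.3854e-6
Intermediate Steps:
P(M, I) = -76 + I
k = -106535 (k = 45 - 5*(144 + 2)**2 = 45 - 5*146**2 = 45 - 5*21316 = 45 - 106580 = -106535)
1/(k + P(-244, 63)) = 1/(-106535 + (-76 + 63)) = 1/(-106535 - 13) = 1/(-106548) = -1/106548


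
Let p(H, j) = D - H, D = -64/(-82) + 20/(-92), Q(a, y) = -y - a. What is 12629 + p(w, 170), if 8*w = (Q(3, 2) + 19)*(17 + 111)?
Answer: 11698446/943 ≈ 12406.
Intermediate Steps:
Q(a, y) = -a - y
D = 531/943 (D = -64*(-1/82) + 20*(-1/92) = 32/41 - 5/23 = 531/943 ≈ 0.56310)
w = 224 (w = (((-1*3 - 1*2) + 19)*(17 + 111))/8 = (((-3 - 2) + 19)*128)/8 = ((-5 + 19)*128)/8 = (14*128)/8 = (⅛)*1792 = 224)
p(H, j) = 531/943 - H
12629 + p(w, 170) = 12629 + (531/943 - 1*224) = 12629 + (531/943 - 224) = 12629 - 210701/943 = 11698446/943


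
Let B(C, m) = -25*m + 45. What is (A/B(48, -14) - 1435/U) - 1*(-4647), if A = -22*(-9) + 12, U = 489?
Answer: 179425430/38631 ≈ 4644.6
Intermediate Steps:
B(C, m) = 45 - 25*m
A = 210 (A = 198 + 12 = 210)
(A/B(48, -14) - 1435/U) - 1*(-4647) = (210/(45 - 25*(-14)) - 1435/489) - 1*(-4647) = (210/(45 + 350) - 1435*1/489) + 4647 = (210/395 - 1435/489) + 4647 = (210*(1/395) - 1435/489) + 4647 = (42/79 - 1435/489) + 4647 = -92827/38631 + 4647 = 179425430/38631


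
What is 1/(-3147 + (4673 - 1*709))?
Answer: 1/817 ≈ 0.0012240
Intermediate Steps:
1/(-3147 + (4673 - 1*709)) = 1/(-3147 + (4673 - 709)) = 1/(-3147 + 3964) = 1/817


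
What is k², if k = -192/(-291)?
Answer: 4096/9409 ≈ 0.43533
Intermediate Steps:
k = 64/97 (k = -192*(-1/291) = 64/97 ≈ 0.65979)
k² = (64/97)² = 4096/9409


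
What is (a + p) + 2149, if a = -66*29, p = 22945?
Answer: 23180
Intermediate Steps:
a = -1914
(a + p) + 2149 = (-1914 + 22945) + 2149 = 21031 + 2149 = 23180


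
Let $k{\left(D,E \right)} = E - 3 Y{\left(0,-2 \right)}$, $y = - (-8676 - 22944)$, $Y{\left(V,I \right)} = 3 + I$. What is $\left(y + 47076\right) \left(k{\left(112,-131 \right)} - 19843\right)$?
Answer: $-1572109992$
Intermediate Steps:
$y = 31620$ ($y = - (-8676 - 22944) = \left(-1\right) \left(-31620\right) = 31620$)
$k{\left(D,E \right)} = -3 + E$ ($k{\left(D,E \right)} = E - 3 \left(3 - 2\right) = E - 3 = -3 + E$)
$\left(y + 47076\right) \left(k{\left(112,-131 \right)} - 19843\right) = \left(31620 + 47076\right) \left(\left(-3 - 131\right) - 19843\right) = 78696 \left(-134 - 19843\right) = 78696 \left(-19977\right) = -1572109992$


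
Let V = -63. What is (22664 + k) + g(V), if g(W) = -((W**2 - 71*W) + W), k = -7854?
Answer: 6431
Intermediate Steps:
g(W) = -W**2 + 70*W (g(W) = -(W**2 - 70*W) = -W**2 + 70*W)
(22664 + k) + g(V) = (22664 - 7854) - 63*(70 - 1*(-63)) = 14810 - 63*(70 + 63) = 14810 - 63*133 = 14810 - 8379 = 6431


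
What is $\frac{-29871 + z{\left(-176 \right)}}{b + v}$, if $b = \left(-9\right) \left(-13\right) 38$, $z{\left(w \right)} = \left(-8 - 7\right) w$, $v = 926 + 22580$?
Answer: $- \frac{27231}{27952} \approx -0.97421$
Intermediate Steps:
$v = 23506$
$z{\left(w \right)} = - 15 w$
$b = 4446$ ($b = 117 \cdot 38 = 4446$)
$\frac{-29871 + z{\left(-176 \right)}}{b + v} = \frac{-29871 - -2640}{4446 + 23506} = \frac{-29871 + 2640}{27952} = \left(-27231\right) \frac{1}{27952} = - \frac{27231}{27952}$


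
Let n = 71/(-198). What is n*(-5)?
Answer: 355/198 ≈ 1.7929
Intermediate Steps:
n = -71/198 (n = 71*(-1/198) = -71/198 ≈ -0.35859)
n*(-5) = -71/198*(-5) = 355/198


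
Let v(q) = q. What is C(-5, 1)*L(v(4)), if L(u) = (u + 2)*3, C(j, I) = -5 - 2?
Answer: -126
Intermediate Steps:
C(j, I) = -7
L(u) = 6 + 3*u (L(u) = (2 + u)*3 = 6 + 3*u)
C(-5, 1)*L(v(4)) = -7*(6 + 3*4) = -7*(6 + 12) = -7*18 = -126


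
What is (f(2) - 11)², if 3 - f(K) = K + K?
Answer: 144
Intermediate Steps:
f(K) = 3 - 2*K (f(K) = 3 - (K + K) = 3 - 2*K)
(f(2) - 11)² = ((3 - 2*2) - 11)² = ((3 - 4) - 11)² = (-1 - 11)² = (-12)² = 144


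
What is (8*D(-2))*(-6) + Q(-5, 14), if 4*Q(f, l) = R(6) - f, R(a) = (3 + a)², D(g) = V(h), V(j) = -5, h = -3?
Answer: 523/2 ≈ 261.50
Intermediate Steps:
D(g) = -5
Q(f, l) = 81/4 - f/4 (Q(f, l) = ((3 + 6)² - f)/4 = (9² - f)/4 = (81 - f)/4 = 81/4 - f/4)
(8*D(-2))*(-6) + Q(-5, 14) = (8*(-5))*(-6) + (81/4 - ¼*(-5)) = -40*(-6) + (81/4 + 5/4) = 240 + 43/2 = 523/2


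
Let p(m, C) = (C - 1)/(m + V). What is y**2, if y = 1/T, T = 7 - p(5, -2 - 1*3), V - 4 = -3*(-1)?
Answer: 4/225 ≈ 0.017778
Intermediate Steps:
V = 7 (V = 4 - 3*(-1) = 4 + 3 = 7)
p(m, C) = (-1 + C)/(7 + m) (p(m, C) = (C - 1)/(m + 7) = (-1 + C)/(7 + m))
T = 15/2 (T = 7 - (-1 + (-2 - 1*3))/(7 + 5) = 7 - (-1 + (-2 - 3))/12 = 7 - (-1 - 5)/12 = 7 - (-6)/12 = 7 - 1*(-1/2) = 7 + 1/2 = 15/2 ≈ 7.5000)
y = 2/15 (y = 1/(15/2) = 2/15 ≈ 0.13333)
y**2 = (2/15)**2 = 4/225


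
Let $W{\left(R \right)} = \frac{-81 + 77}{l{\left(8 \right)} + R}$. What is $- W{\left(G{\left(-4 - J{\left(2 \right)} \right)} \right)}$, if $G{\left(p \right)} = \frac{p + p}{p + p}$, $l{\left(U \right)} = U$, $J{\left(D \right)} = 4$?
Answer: $\frac{4}{9} \approx 0.44444$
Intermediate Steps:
$G{\left(p \right)} = 1$ ($G{\left(p \right)} = \frac{2 p}{2 p} = 2 p \frac{1}{2 p} = 1$)
$W{\left(R \right)} = - \frac{4}{8 + R}$ ($W{\left(R \right)} = \frac{-81 + 77}{8 + R} = - \frac{4}{8 + R}$)
$- W{\left(G{\left(-4 - J{\left(2 \right)} \right)} \right)} = - \frac{-4}{8 + 1} = - \frac{-4}{9} = \left(-1\right) \left(- \frac{4}{9}\right) = \frac{4}{9}$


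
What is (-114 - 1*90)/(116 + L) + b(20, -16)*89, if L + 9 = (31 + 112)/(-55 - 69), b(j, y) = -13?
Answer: -5070307/4375 ≈ -1158.9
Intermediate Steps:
L = -1259/124 (L = -9 + (31 + 112)/(-55 - 69) = -9 + 143/(-124) = -9 + 143*(-1/124) = -9 - 143/124 = -1259/124 ≈ -10.153)
(-114 - 1*90)/(116 + L) + b(20, -16)*89 = (-114 - 1*90)/(116 - 1259/124) - 13*89 = (-114 - 90)/(13125/124) - 1157 = -204*124/13125 - 1157 = -8432/4375 - 1157 = -5070307/4375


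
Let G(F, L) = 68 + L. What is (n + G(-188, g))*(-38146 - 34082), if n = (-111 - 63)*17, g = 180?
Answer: 195737880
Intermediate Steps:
n = -2958 (n = -174*17 = -2958)
(n + G(-188, g))*(-38146 - 34082) = (-2958 + (68 + 180))*(-38146 - 34082) = (-2958 + 248)*(-72228) = -2710*(-72228) = 195737880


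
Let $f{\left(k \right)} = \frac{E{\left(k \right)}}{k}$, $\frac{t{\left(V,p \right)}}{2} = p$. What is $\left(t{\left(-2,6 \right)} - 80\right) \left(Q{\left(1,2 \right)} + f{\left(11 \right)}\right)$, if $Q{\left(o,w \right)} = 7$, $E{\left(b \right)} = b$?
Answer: $-544$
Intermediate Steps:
$t{\left(V,p \right)} = 2 p$
$f{\left(k \right)} = 1$ ($f{\left(k \right)} = \frac{k}{k} = 1$)
$\left(t{\left(-2,6 \right)} - 80\right) \left(Q{\left(1,2 \right)} + f{\left(11 \right)}\right) = \left(2 \cdot 6 - 80\right) \left(7 + 1\right) = \left(12 - 80\right) 8 = \left(-68\right) 8 = -544$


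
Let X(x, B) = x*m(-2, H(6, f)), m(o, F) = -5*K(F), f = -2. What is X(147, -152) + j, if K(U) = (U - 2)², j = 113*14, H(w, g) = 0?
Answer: -1358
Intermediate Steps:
j = 1582
K(U) = (-2 + U)²
m(o, F) = -5*(-2 + F)²
X(x, B) = -20*x (X(x, B) = x*(-5*(-2 + 0)²) = x*(-5*(-2)²) = x*(-5*4) = x*(-20) = -20*x)
X(147, -152) + j = -20*147 + 1582 = -2940 + 1582 = -1358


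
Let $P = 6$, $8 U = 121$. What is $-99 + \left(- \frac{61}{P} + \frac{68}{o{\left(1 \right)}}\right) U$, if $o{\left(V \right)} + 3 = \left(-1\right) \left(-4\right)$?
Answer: $\frac{37235}{48} \approx 775.73$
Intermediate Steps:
$U = \frac{121}{8}$ ($U = \frac{1}{8} \cdot 121 = \frac{121}{8} \approx 15.125$)
$o{\left(V \right)} = 1$ ($o{\left(V \right)} = -3 - -4 = -3 + 4 = 1$)
$-99 + \left(- \frac{61}{P} + \frac{68}{o{\left(1 \right)}}\right) U = -99 + \left(- \frac{61}{6} + \frac{68}{1}\right) \frac{121}{8} = -99 + \left(\left(-61\right) \frac{1}{6} + 68 \cdot 1\right) \frac{121}{8} = -99 + \left(- \frac{61}{6} + 68\right) \frac{121}{8} = -99 + \frac{347}{6} \cdot \frac{121}{8} = -99 + \frac{41987}{48} = \frac{37235}{48}$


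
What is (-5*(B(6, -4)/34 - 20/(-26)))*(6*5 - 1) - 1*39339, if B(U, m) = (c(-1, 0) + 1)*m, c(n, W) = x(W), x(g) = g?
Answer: -8714799/221 ≈ -39434.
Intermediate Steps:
c(n, W) = W
B(U, m) = m (B(U, m) = (0 + 1)*m = 1*m = m)
(-5*(B(6, -4)/34 - 20/(-26)))*(6*5 - 1) - 1*39339 = (-5*(-4/34 - 20/(-26)))*(6*5 - 1) - 1*39339 = (-5*(-4*1/34 - 20*(-1/26)))*(30 - 1) - 39339 = -5*(-2/17 + 10/13)*29 - 39339 = -5*144/221*29 - 39339 = -720/221*29 - 39339 = -20880/221 - 39339 = -8714799/221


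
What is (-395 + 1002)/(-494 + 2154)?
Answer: 607/1660 ≈ 0.36566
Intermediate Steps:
(-395 + 1002)/(-494 + 2154) = 607/1660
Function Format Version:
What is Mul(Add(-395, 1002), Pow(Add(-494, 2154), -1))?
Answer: Rational(607, 1660) ≈ 0.36566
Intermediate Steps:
Mul(Add(-395, 1002), Pow(Add(-494, 2154), -1)) = Mul(607, Pow(1660, -1)) = Mul(607, Rational(1, 1660)) = Rational(607, 1660)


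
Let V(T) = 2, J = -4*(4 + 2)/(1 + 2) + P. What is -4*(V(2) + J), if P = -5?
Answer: 44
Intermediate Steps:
J = -13 (J = -4*(4 + 2)/(1 + 2) - 5 = -24/3 - 5 = -4*2 - 5 = -8 - 5 = -13)
-4*(V(2) + J) = -4*(2 - 13) = -4*(-11) = 44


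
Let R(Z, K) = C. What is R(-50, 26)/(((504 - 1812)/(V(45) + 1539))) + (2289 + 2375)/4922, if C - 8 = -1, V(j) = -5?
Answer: -11687981/1609494 ≈ -7.2619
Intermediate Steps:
C = 7 (C = 8 - 1 = 7)
R(Z, K) = 7
R(-50, 26)/(((504 - 1812)/(V(45) + 1539))) + (2289 + 2375)/4922 = 7/(((504 - 1812)/(-5 + 1539))) + (2289 + 2375)/4922 = 7/((-1308/1534)) + 4664*(1/4922) = 7/((-1308*1/1534)) + 2332/2461 = 7/(-654/767) + 2332/2461 = 7*(-767/654) + 2332/2461 = -5369/654 + 2332/2461 = -11687981/1609494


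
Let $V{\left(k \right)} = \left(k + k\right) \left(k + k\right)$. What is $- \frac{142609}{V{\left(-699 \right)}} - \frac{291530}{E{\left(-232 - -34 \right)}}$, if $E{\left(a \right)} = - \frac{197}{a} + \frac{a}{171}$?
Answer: $\frac{2143464864308123}{1198049652} \approx 1.7891 \cdot 10^{6}$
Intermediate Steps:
$V{\left(k \right)} = 4 k^{2}$ ($V{\left(k \right)} = 2 k 2 k = 4 k^{2}$)
$E{\left(a \right)} = - \frac{197}{a} + \frac{a}{171}$ ($E{\left(a \right)} = - \frac{197}{a} + a \frac{1}{171} = - \frac{197}{a} + \frac{a}{171}$)
$- \frac{142609}{V{\left(-699 \right)}} - \frac{291530}{E{\left(-232 - -34 \right)}} = - \frac{142609}{4 \left(-699\right)^{2}} - \frac{291530}{- \frac{197}{-232 - -34} + \frac{-232 - -34}{171}} = - \frac{142609}{4 \cdot 488601} - \frac{291530}{- \frac{197}{-232 + 34} + \frac{-232 + 34}{171}} = - \frac{142609}{1954404} - \frac{291530}{- \frac{197}{-198} + \frac{1}{171} \left(-198\right)} = \left(-142609\right) \frac{1}{1954404} - \frac{291530}{\left(-197\right) \left(- \frac{1}{198}\right) - \frac{22}{19}} = - \frac{142609}{1954404} - \frac{291530}{\frac{197}{198} - \frac{22}{19}} = - \frac{142609}{1954404} - \frac{291530}{- \frac{613}{3762}} = - \frac{142609}{1954404} - - \frac{1096735860}{613} = - \frac{142609}{1954404} + \frac{1096735860}{613} = \frac{2143464864308123}{1198049652}$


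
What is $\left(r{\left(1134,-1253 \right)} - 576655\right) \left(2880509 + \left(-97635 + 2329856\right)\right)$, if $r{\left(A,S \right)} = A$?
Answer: $-2942483482330$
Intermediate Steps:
$\left(r{\left(1134,-1253 \right)} - 576655\right) \left(2880509 + \left(-97635 + 2329856\right)\right) = \left(1134 - 576655\right) \left(2880509 + \left(-97635 + 2329856\right)\right) = - 575521 \left(2880509 + 2232221\right) = \left(-575521\right) 5112730 = -2942483482330$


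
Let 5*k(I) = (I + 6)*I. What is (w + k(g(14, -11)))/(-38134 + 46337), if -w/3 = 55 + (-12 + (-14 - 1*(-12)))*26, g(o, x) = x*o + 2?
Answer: 26827/41015 ≈ 0.65408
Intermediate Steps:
g(o, x) = 2 + o*x (g(o, x) = o*x + 2 = 2 + o*x)
k(I) = I*(6 + I)/5 (k(I) = ((I + 6)*I)/5 = ((6 + I)*I)/5 = (I*(6 + I))/5 = I*(6 + I)/5)
w = 927 (w = -3*(55 + (-12 + (-14 - 1*(-12)))*26) = -3*(55 + (-12 + (-14 + 12))*26) = -3*(55 + (-12 - 2)*26) = -3*(55 - 14*26) = -3*(55 - 364) = -3*(-309) = 927)
(w + k(g(14, -11)))/(-38134 + 46337) = (927 + (2 + 14*(-11))*(6 + (2 + 14*(-11)))/5)/(-38134 + 46337) = (927 + (2 - 154)*(6 + (2 - 154))/5)/8203 = (927 + (⅕)*(-152)*(6 - 152))*(1/8203) = (927 + (⅕)*(-152)*(-146))*(1/8203) = (927 + 22192/5)*(1/8203) = (26827/5)*(1/8203) = 26827/41015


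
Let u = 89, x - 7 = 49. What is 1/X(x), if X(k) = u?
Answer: 1/89 ≈ 0.011236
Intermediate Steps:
x = 56 (x = 7 + 49 = 56)
X(k) = 89
1/X(x) = 1/89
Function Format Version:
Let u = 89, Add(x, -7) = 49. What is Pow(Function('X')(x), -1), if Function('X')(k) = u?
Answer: Rational(1, 89) ≈ 0.011236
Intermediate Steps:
x = 56 (x = Add(7, 49) = 56)
Function('X')(k) = 89
Pow(Function('X')(x), -1) = Pow(89, -1) = Rational(1, 89)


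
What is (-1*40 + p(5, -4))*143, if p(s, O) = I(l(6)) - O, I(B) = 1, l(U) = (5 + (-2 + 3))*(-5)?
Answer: -5005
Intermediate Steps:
l(U) = -30 (l(U) = (5 + 1)*(-5) = 6*(-5) = -30)
p(s, O) = 1 - O
(-1*40 + p(5, -4))*143 = (-1*40 + (1 - 1*(-4)))*143 = (-40 + (1 + 4))*143 = (-40 + 5)*143 = -35*143 = -5005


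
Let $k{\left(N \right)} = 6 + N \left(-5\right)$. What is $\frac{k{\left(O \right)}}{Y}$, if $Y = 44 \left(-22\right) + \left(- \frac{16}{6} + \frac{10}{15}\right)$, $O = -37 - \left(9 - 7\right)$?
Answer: $- \frac{201}{970} \approx -0.20722$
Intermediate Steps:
$O = -39$ ($O = -37 - \left(9 - 7\right) = -37 - 2 = -39$)
$k{\left(N \right)} = 6 - 5 N$
$Y = -970$ ($Y = -968 + \left(\left(-16\right) \frac{1}{6} + 10 \cdot \frac{1}{15}\right) = -968 + \left(- \frac{8}{3} + \frac{2}{3}\right) = -968 - 2 = -970$)
$\frac{k{\left(O \right)}}{Y} = \frac{6 - -195}{-970} = \left(6 + 195\right) \left(- \frac{1}{970}\right) = 201 \left(- \frac{1}{970}\right) = - \frac{201}{970}$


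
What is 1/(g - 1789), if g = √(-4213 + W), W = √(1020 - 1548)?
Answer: -1/(1789 - √(-4213 + 4*I*√33)) ≈ -0.00055829 - 2.0258e-5*I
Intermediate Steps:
W = 4*I*√33 (W = √(-528) = 4*I*√33 ≈ 22.978*I)
g = √(-4213 + 4*I*√33) ≈ 0.177 + 64.908*I
1/(g - 1789) = 1/(√(-4213 + 4*I*√33) - 1789) = 1/(-1789 + √(-4213 + 4*I*√33))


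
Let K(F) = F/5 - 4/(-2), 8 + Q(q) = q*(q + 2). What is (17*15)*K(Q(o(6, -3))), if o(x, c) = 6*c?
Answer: 14790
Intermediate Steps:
Q(q) = -8 + q*(2 + q) (Q(q) = -8 + q*(q + 2) = -8 + q*(2 + q))
K(F) = 2 + F/5 (K(F) = F*(⅕) - 4*(-½) = F/5 + 2 = 2 + F/5)
(17*15)*K(Q(o(6, -3))) = (17*15)*(2 + (-8 + (6*(-3))² + 2*(6*(-3)))/5) = 255*(2 + (-8 + (-18)² + 2*(-18))/5) = 255*(2 + (-8 + 324 - 36)/5) = 255*(2 + (⅕)*280) = 255*(2 + 56) = 255*58 = 14790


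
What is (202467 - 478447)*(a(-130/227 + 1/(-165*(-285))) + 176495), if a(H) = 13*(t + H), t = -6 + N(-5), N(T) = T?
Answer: -103902099376549996/2134935 ≈ -4.8668e+10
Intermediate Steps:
t = -11 (t = -6 - 5 = -11)
a(H) = -143 + 13*H (a(H) = 13*(-11 + H) = -143 + 13*H)
(202467 - 478447)*(a(-130/227 + 1/(-165*(-285))) + 176495) = (202467 - 478447)*((-143 + 13*(-130/227 + 1/(-165*(-285)))) + 176495) = -275980*((-143 + 13*(-130*1/227 - 1/165*(-1/285))) + 176495) = -275980*((-143 + 13*(-130/227 + 1/47025)) + 176495) = -275980*((-143 + 13*(-6113023/10674675)) + 176495) = -275980*((-143 - 79469299/10674675) + 176495) = -275980*(-1605947824/10674675 + 176495) = -275980*1882420816301/10674675 = -103902099376549996/2134935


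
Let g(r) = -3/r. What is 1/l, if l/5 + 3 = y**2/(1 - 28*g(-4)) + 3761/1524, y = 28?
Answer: -1524/302759 ≈ -0.0050337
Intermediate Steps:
l = -302759/1524 (l = -15 + 5*(28**2/(1 - (-84)/(-4)) + 3761/1524) = -15 + 5*(784/(1 - (-84)*(-1)/4) + 3761*(1/1524)) = -15 + 5*(784/(1 - 28*3/4) + 3761/1524) = -15 + 5*(784/(1 - 21) + 3761/1524) = -15 + 5*(784/(-20) + 3761/1524) = -15 + 5*(784*(-1/20) + 3761/1524) = -15 + 5*(-196/5 + 3761/1524) = -15 + 5*(-279899/7620) = -15 - 279899/1524 = -302759/1524 ≈ -198.66)
1/l = 1/(-302759/1524) = -1524/302759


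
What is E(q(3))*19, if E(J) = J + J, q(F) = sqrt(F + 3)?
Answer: 38*sqrt(6) ≈ 93.081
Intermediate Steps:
q(F) = sqrt(3 + F)
E(J) = 2*J
E(q(3))*19 = (2*sqrt(3 + 3))*19 = (2*sqrt(6))*19 = 38*sqrt(6)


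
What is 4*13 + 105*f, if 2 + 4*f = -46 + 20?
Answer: -683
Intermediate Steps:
f = -7 (f = -1/2 + (-46 + 20)/4 = -1/2 + (1/4)*(-26) = -1/2 - 13/2 = -7)
4*13 + 105*f = 4*13 + 105*(-7) = 52 - 735 = -683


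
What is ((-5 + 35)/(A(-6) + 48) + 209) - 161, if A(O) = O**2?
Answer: 677/14 ≈ 48.357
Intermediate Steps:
((-5 + 35)/(A(-6) + 48) + 209) - 161 = ((-5 + 35)/((-6)**2 + 48) + 209) - 161 = (30/(36 + 48) + 209) - 161 = (30/84 + 209) - 161 = (30*(1/84) + 209) - 161 = (5/14 + 209) - 161 = 2931/14 - 161 = 677/14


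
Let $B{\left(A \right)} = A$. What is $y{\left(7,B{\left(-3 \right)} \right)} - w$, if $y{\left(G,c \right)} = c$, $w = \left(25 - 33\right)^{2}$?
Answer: $-67$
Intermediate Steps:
$w = 64$ ($w = \left(-8\right)^{2} = 64$)
$y{\left(7,B{\left(-3 \right)} \right)} - w = -3 - 64 = -67$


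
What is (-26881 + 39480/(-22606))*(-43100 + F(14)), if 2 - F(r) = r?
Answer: 13099826205496/11303 ≈ 1.1590e+9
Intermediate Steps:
F(r) = 2 - r
(-26881 + 39480/(-22606))*(-43100 + F(14)) = (-26881 + 39480/(-22606))*(-43100 + (2 - 1*14)) = (-26881 + 39480*(-1/22606))*(-43100 + (2 - 14)) = (-26881 - 19740/11303)*(-43100 - 12) = -303855683/11303*(-43112) = 13099826205496/11303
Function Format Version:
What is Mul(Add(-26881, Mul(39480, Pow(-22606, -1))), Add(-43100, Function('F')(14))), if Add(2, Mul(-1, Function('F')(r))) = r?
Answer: Rational(13099826205496, 11303) ≈ 1.1590e+9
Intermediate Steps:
Function('F')(r) = Add(2, Mul(-1, r))
Mul(Add(-26881, Mul(39480, Pow(-22606, -1))), Add(-43100, Function('F')(14))) = Mul(Add(-26881, Mul(39480, Pow(-22606, -1))), Add(-43100, Add(2, Mul(-1, 14)))) = Mul(Add(-26881, Mul(39480, Rational(-1, 22606))), Add(-43100, Add(2, -14))) = Mul(Add(-26881, Rational(-19740, 11303)), Add(-43100, -12)) = Mul(Rational(-303855683, 11303), -43112) = Rational(13099826205496, 11303)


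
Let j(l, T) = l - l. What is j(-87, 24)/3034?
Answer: 0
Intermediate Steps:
j(l, T) = 0
j(-87, 24)/3034 = 0/3034 = 0*(1/3034) = 0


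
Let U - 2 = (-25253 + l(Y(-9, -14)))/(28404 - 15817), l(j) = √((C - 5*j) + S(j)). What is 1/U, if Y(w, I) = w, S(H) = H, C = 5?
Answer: -994373/6200 - 12587*√41/6200 ≈ -173.38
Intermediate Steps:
l(j) = √(5 - 4*j) (l(j) = √((5 - 5*j) + j) = √(5 - 4*j))
U = -79/12587 + √41/12587 (U = 2 + (-25253 + √(5 - 4*(-9)))/(28404 - 15817) = 2 + (-25253 + √(5 + 36))/12587 = 2 + (-25253 + √41)*(1/12587) = 2 + (-25253/12587 + √41/12587) = -79/12587 + √41/12587 ≈ -0.0057676)
1/U = 1/(-79/12587 + √41/12587)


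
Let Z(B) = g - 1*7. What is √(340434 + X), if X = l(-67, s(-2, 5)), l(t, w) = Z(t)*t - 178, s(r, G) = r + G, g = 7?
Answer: 28*√434 ≈ 583.31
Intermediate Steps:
s(r, G) = G + r
Z(B) = 0 (Z(B) = 7 - 1*7 = 7 - 7 = 0)
l(t, w) = -178 (l(t, w) = 0*t - 178 = 0 - 178 = -178)
X = -178
√(340434 + X) = √(340434 - 178) = √340256 = 28*√434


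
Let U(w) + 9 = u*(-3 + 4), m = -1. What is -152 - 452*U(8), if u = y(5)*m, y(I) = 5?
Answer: 6176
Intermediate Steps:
u = -5 (u = 5*(-1) = -5)
U(w) = -14 (U(w) = -9 - 5*(-3 + 4) = -9 - 5*1 = -9 - 5 = -14)
-152 - 452*U(8) = -152 - 452*(-14) = -152 + 6328 = 6176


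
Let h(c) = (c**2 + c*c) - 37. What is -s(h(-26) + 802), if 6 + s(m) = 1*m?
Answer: -2111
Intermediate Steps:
h(c) = -37 + 2*c**2 (h(c) = (c**2 + c**2) - 37 = 2*c**2 - 37 = -37 + 2*c**2)
s(m) = -6 + m (s(m) = -6 + 1*m = -6 + m)
-s(h(-26) + 802) = -(-6 + ((-37 + 2*(-26)**2) + 802)) = -(-6 + ((-37 + 2*676) + 802)) = -(-6 + ((-37 + 1352) + 802)) = -(-6 + (1315 + 802)) = -(-6 + 2117) = -1*2111 = -2111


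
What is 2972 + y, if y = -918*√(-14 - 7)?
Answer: 2972 - 918*I*√21 ≈ 2972.0 - 4206.8*I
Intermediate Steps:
y = -918*I*√21 ≈ -4206.8*I
2972 + y = 2972 - 918*I*√21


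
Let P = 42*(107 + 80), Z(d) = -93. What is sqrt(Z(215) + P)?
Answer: sqrt(7761) ≈ 88.097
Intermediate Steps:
P = 7854 (P = 42*187 = 7854)
sqrt(Z(215) + P) = sqrt(-93 + 7854) = sqrt(7761)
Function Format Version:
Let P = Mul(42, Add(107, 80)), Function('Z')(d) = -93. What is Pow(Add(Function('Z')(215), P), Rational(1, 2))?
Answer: Pow(7761, Rational(1, 2)) ≈ 88.097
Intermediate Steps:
P = 7854 (P = Mul(42, 187) = 7854)
Pow(Add(Function('Z')(215), P), Rational(1, 2)) = Pow(Add(-93, 7854), Rational(1, 2)) = Pow(7761, Rational(1, 2))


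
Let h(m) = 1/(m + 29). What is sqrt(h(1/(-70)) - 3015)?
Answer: I*sqrt(12412133585)/2029 ≈ 54.909*I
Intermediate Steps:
h(m) = 1/(29 + m)
sqrt(h(1/(-70)) - 3015) = sqrt(1/(29 + 1/(-70)) - 3015) = sqrt(1/(29 - 1/70) - 3015) = sqrt(1/(2029/70) - 3015) = sqrt(70/2029 - 3015) = sqrt(-6117365/2029) = I*sqrt(12412133585)/2029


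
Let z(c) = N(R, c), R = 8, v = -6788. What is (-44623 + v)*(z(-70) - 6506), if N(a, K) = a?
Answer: 334068678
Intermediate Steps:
z(c) = 8
(-44623 + v)*(z(-70) - 6506) = (-44623 - 6788)*(8 - 6506) = -51411*(-6498) = 334068678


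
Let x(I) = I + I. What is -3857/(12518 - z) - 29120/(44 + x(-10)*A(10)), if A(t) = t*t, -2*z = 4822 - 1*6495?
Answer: 166310494/11424507 ≈ 14.557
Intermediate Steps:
z = 1673/2 (z = -(4822 - 1*6495)/2 = -(4822 - 6495)/2 = -½*(-1673) = 1673/2 ≈ 836.50)
A(t) = t²
x(I) = 2*I
-3857/(12518 - z) - 29120/(44 + x(-10)*A(10)) = -3857/(12518 - 1*1673/2) - 29120/(44 + (2*(-10))*10²) = -3857/(12518 - 1673/2) - 29120/(44 - 20*100) = -3857/23363/2 - 29120/(44 - 2000) = -3857*2/23363 - 29120/(-1956) = -7714/23363 - 29120*(-1/1956) = -7714/23363 + 7280/489 = 166310494/11424507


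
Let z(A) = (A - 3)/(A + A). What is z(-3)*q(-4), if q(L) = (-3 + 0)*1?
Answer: -3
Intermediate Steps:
q(L) = -3 (q(L) = -3*1 = -3)
z(A) = (-3 + A)/(2*A) (z(A) = (-3 + A)/((2*A)) = (-3 + A)*(1/(2*A)) = (-3 + A)/(2*A))
z(-3)*q(-4) = ((½)*(-3 - 3)/(-3))*(-3) = ((½)*(-⅓)*(-6))*(-3) = 1*(-3) = -3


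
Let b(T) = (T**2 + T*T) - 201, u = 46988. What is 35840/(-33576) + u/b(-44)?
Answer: 180762556/15407187 ≈ 11.732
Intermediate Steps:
b(T) = -201 + 2*T**2 (b(T) = (T**2 + T**2) - 201 = 2*T**2 - 201 = -201 + 2*T**2)
35840/(-33576) + u/b(-44) = 35840/(-33576) + 46988/(-201 + 2*(-44)**2) = 35840*(-1/33576) + 46988/(-201 + 2*1936) = -4480/4197 + 46988/(-201 + 3872) = -4480/4197 + 46988/3671 = 180762556/15407187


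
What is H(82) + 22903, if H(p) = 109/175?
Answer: 4008134/175 ≈ 22904.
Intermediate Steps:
H(p) = 109/175 (H(p) = 109*(1/175) = 109/175)
H(82) + 22903 = 109/175 + 22903 = 4008134/175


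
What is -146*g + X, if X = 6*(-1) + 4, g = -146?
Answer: 21314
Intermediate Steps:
X = -2 (X = -6 + 4 = -2)
-146*g + X = -146*(-146) - 2 = 21316 - 2 = 21314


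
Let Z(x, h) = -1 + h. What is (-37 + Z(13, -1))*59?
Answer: -2301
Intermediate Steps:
(-37 + Z(13, -1))*59 = (-37 + (-1 - 1))*59 = (-37 - 2)*59 = -39*59 = -2301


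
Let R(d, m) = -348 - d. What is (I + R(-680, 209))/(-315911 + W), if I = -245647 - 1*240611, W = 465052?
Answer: -485926/149141 ≈ -3.2582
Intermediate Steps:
I = -486258 (I = -245647 - 240611 = -486258)
(I + R(-680, 209))/(-315911 + W) = (-486258 + (-348 - 1*(-680)))/(-315911 + 465052) = (-486258 + (-348 + 680))/149141 = (-486258 + 332)*(1/149141) = -485926*1/149141 = -485926/149141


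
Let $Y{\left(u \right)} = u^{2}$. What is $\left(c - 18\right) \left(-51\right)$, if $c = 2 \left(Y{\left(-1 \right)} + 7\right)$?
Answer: $102$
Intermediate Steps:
$c = 16$ ($c = 2 \left(\left(-1\right)^{2} + 7\right) = 2 \left(1 + 7\right) = 2 \cdot 8 = 16$)
$\left(c - 18\right) \left(-51\right) = \left(16 - 18\right) \left(-51\right) = \left(-2\right) \left(-51\right) = 102$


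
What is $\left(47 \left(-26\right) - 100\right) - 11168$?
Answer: $-12490$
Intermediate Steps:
$\left(47 \left(-26\right) - 100\right) - 11168 = \left(-1222 - 100\right) - 11168 = -1322 - 11168 = -12490$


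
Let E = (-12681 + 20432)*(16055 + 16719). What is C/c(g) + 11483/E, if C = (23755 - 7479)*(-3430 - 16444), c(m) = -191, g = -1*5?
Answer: 82171299074704629/48519973334 ≈ 1.6936e+6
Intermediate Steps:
g = -5
C = -323469224 (C = 16276*(-19874) = -323469224)
E = 254031274 (E = 7751*32774 = 254031274)
C/c(g) + 11483/E = -323469224/(-191) + 11483/254031274 = -323469224*(-1/191) + 11483*(1/254031274) = 323469224/191 + 11483/254031274 = 82171299074704629/48519973334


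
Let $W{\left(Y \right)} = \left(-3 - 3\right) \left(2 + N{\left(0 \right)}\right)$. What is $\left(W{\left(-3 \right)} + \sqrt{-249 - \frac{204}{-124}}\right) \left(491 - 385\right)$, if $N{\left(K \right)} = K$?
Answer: $-1272 + \frac{636 i \sqrt{6603}}{31} \approx -1272.0 + 1667.1 i$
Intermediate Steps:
$W{\left(Y \right)} = -12$ ($W{\left(Y \right)} = \left(-3 - 3\right) \left(2 + 0\right) = \left(-6\right) 2 = -12$)
$\left(W{\left(-3 \right)} + \sqrt{-249 - \frac{204}{-124}}\right) \left(491 - 385\right) = \left(-12 + \sqrt{-249 - \frac{204}{-124}}\right) \left(491 - 385\right) = \left(-12 + \sqrt{-249 - - \frac{51}{31}}\right) 106 = \left(-12 + \sqrt{-249 + \frac{51}{31}}\right) 106 = \left(-12 + \sqrt{- \frac{7668}{31}}\right) 106 = \left(-12 + \frac{6 i \sqrt{6603}}{31}\right) 106 = -1272 + \frac{636 i \sqrt{6603}}{31}$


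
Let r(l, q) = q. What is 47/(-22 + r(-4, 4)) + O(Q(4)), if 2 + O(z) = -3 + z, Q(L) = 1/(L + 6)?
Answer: -338/45 ≈ -7.5111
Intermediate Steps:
Q(L) = 1/(6 + L)
O(z) = -5 + z (O(z) = -2 + (-3 + z) = -5 + z)
47/(-22 + r(-4, 4)) + O(Q(4)) = 47/(-22 + 4) + (-5 + 1/(6 + 4)) = 47/(-18) + (-5 + 1/10) = -1/18*47 + (-5 + ⅒) = -47/18 - 49/10 = -338/45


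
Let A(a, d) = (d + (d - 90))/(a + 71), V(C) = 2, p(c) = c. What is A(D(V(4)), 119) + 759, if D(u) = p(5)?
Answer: 14458/19 ≈ 760.95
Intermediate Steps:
D(u) = 5
A(a, d) = (-90 + 2*d)/(71 + a) (A(a, d) = (d + (-90 + d))/(71 + a) = (-90 + 2*d)/(71 + a))
A(D(V(4)), 119) + 759 = 2*(-45 + 119)/(71 + 5) + 759 = 2*74/76 + 759 = 2*(1/76)*74 + 759 = 37/19 + 759 = 14458/19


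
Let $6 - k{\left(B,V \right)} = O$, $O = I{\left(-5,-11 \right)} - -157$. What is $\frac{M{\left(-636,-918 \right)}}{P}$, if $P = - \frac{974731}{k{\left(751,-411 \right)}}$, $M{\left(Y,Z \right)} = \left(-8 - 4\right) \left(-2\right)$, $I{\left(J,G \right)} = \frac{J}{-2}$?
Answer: $\frac{3684}{974731} \approx 0.0037795$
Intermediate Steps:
$I{\left(J,G \right)} = - \frac{J}{2}$ ($I{\left(J,G \right)} = J \left(- \frac{1}{2}\right) = - \frac{J}{2}$)
$O = \frac{319}{2}$ ($O = \left(- \frac{1}{2}\right) \left(-5\right) - -157 = \frac{5}{2} + 157 = \frac{319}{2} \approx 159.5$)
$M{\left(Y,Z \right)} = 24$ ($M{\left(Y,Z \right)} = \left(-12\right) \left(-2\right) = 24$)
$k{\left(B,V \right)} = - \frac{307}{2}$ ($k{\left(B,V \right)} = 6 - \frac{319}{2} = - \frac{307}{2}$)
$P = \frac{1949462}{307}$ ($P = - \frac{974731}{- \frac{307}{2}} = \left(-974731\right) \left(- \frac{2}{307}\right) = \frac{1949462}{307} \approx 6350.0$)
$\frac{M{\left(-636,-918 \right)}}{P} = \frac{24}{\frac{1949462}{307}} = 24 \cdot \frac{307}{1949462} = \frac{3684}{974731}$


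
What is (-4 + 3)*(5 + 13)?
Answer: -18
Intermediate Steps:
(-4 + 3)*(5 + 13) = -1*18 = -18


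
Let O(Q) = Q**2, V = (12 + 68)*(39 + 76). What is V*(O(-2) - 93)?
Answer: -818800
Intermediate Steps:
V = 9200 (V = 80*115 = 9200)
V*(O(-2) - 93) = 9200*((-2)**2 - 93) = 9200*(4 - 93) = 9200*(-89) = -818800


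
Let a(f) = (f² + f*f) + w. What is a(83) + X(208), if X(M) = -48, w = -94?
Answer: 13636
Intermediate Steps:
a(f) = -94 + 2*f² (a(f) = (f² + f*f) - 94 = (f² + f²) - 94 = 2*f² - 94 = -94 + 2*f²)
a(83) + X(208) = (-94 + 2*83²) - 48 = (-94 + 2*6889) - 48 = (-94 + 13778) - 48 = 13684 - 48 = 13636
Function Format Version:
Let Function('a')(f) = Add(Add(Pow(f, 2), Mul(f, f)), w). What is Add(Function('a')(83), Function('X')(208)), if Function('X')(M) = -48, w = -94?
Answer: 13636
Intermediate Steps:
Function('a')(f) = Add(-94, Mul(2, Pow(f, 2))) (Function('a')(f) = Add(Add(Pow(f, 2), Mul(f, f)), -94) = Add(Add(Pow(f, 2), Pow(f, 2)), -94) = Add(Mul(2, Pow(f, 2)), -94) = Add(-94, Mul(2, Pow(f, 2))))
Add(Function('a')(83), Function('X')(208)) = Add(Add(-94, Mul(2, Pow(83, 2))), -48) = Add(Add(-94, Mul(2, 6889)), -48) = Add(Add(-94, 13778), -48) = Add(13684, -48) = 13636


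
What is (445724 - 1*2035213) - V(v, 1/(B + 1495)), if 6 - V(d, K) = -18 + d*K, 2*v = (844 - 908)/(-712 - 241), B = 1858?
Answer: -5079144145785/3195409 ≈ -1.5895e+6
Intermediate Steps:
v = 32/953 (v = ((844 - 908)/(-712 - 241))/2 = (-64/(-953))/2 = (-64*(-1/953))/2 = (½)*(64/953) = 32/953 ≈ 0.033578)
V(d, K) = 24 - K*d (V(d, K) = 6 - (-18 + d*K) = 6 - (-18 + K*d) = 6 + (18 - K*d) = 24 - K*d)
(445724 - 1*2035213) - V(v, 1/(B + 1495)) = (445724 - 1*2035213) - (24 - 1*32/953/(1858 + 1495)) = (445724 - 2035213) - (24 - 1*32/953/3353) = -1589489 - (24 - 1*1/3353*32/953) = -1589489 - (24 - 32/3195409) = -1589489 - 1*76689784/3195409 = -1589489 - 76689784/3195409 = -5079144145785/3195409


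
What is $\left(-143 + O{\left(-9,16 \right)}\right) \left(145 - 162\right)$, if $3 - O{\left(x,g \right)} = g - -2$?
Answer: $2686$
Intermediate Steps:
$O{\left(x,g \right)} = 1 - g$ ($O{\left(x,g \right)} = 3 - \left(g - -2\right) = 3 - \left(g + 2\right) = 3 - \left(2 + g\right) = 1 - g$)
$\left(-143 + O{\left(-9,16 \right)}\right) \left(145 - 162\right) = \left(-143 + \left(1 - 16\right)\right) \left(145 - 162\right) = \left(-143 - 15\right) \left(-17\right) = \left(-158\right) \left(-17\right) = 2686$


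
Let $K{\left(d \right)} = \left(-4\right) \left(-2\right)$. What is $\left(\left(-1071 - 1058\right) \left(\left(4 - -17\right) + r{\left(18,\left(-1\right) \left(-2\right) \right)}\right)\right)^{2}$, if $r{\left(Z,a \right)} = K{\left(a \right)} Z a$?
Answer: $432781095321$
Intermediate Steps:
$K{\left(d \right)} = 8$
$r{\left(Z,a \right)} = 8 Z a$
$\left(\left(-1071 - 1058\right) \left(\left(4 - -17\right) + r{\left(18,\left(-1\right) \left(-2\right) \right)}\right)\right)^{2} = \left(\left(-1071 - 1058\right) \left(\left(4 - -17\right) + 8 \cdot 18 \left(\left(-1\right) \left(-2\right)\right)\right)\right)^{2} = \left(- 2129 \left(\left(4 + 17\right) + 8 \cdot 18 \cdot 2\right)\right)^{2} = \left(- 2129 \left(21 + 288\right)\right)^{2} = \left(\left(-2129\right) 309\right)^{2} = \left(-657861\right)^{2} = 432781095321$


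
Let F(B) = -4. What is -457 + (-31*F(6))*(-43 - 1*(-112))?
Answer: 8099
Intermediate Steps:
-457 + (-31*F(6))*(-43 - 1*(-112)) = -457 + (-31*(-4))*(-43 - 1*(-112)) = -457 + 124*(-43 + 112) = -457 + 124*69 = -457 + 8556 = 8099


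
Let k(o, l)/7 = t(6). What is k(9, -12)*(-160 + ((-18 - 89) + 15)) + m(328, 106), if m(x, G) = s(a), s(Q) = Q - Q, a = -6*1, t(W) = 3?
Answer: -5292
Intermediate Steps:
k(o, l) = 21 (k(o, l) = 7*3 = 21)
a = -6
s(Q) = 0
m(x, G) = 0
k(9, -12)*(-160 + ((-18 - 89) + 15)) + m(328, 106) = 21*(-160 + ((-18 - 89) + 15)) + 0 = 21*(-160 + (-107 + 15)) + 0 = 21*(-160 - 92) + 0 = 21*(-252) + 0 = -5292 + 0 = -5292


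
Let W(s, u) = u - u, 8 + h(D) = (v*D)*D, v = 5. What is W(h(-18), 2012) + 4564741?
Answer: 4564741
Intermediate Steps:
h(D) = -8 + 5*D² (h(D) = -8 + (5*D)*D = -8 + 5*D²)
W(s, u) = 0
W(h(-18), 2012) + 4564741 = 0 + 4564741 = 4564741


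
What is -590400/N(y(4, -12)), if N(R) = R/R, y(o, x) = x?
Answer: -590400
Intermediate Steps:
N(R) = 1
-590400/N(y(4, -12)) = -590400/1 = -590400*1 = -590400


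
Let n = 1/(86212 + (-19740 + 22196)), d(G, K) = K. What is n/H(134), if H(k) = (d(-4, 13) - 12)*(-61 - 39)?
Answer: -1/8866800 ≈ -1.1278e-7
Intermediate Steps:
H(k) = -100 (H(k) = (13 - 12)*(-61 - 39) = 1*(-100) = -100)
n = 1/88668 (n = 1/(86212 + 2456) = 1/88668 ≈ 1.1278e-5)
n/H(134) = (1/88668)/(-100) = (1/88668)*(-1/100) = -1/8866800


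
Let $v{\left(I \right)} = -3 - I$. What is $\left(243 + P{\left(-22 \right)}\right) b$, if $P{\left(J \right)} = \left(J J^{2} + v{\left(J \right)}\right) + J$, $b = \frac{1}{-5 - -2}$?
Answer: $\frac{10408}{3} \approx 3469.3$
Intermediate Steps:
$b = - \frac{1}{3}$ ($b = \frac{1}{-5 + 2} = \frac{1}{-3} = - \frac{1}{3} \approx -0.33333$)
$P{\left(J \right)} = -3 + J^{3}$ ($P{\left(J \right)} = \left(J J^{2} - \left(3 + J\right)\right) + J = \left(J^{3} - \left(3 + J\right)\right) + J = \left(-3 + J^{3} - J\right) + J = -3 + J^{3}$)
$\left(243 + P{\left(-22 \right)}\right) b = \left(243 + \left(-3 + \left(-22\right)^{3}\right)\right) \left(- \frac{1}{3}\right) = \left(243 - 10651\right) \left(- \frac{1}{3}\right) = \left(-10408\right) \left(- \frac{1}{3}\right) = \frac{10408}{3}$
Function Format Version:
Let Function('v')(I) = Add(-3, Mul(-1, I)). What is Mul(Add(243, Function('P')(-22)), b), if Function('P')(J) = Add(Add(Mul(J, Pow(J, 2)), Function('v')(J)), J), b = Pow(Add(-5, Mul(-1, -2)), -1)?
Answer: Rational(10408, 3) ≈ 3469.3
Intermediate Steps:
b = Rational(-1, 3) (b = Pow(Add(-5, 2), -1) = Pow(-3, -1) = Rational(-1, 3) ≈ -0.33333)
Function('P')(J) = Add(-3, Pow(J, 3)) (Function('P')(J) = Add(Add(Mul(J, Pow(J, 2)), Add(-3, Mul(-1, J))), J) = Add(Add(Pow(J, 3), Add(-3, Mul(-1, J))), J) = Add(Add(-3, Pow(J, 3), Mul(-1, J)), J) = Add(-3, Pow(J, 3)))
Mul(Add(243, Function('P')(-22)), b) = Mul(Add(243, Add(-3, Pow(-22, 3))), Rational(-1, 3)) = Mul(Add(243, Add(-3, -10648)), Rational(-1, 3)) = Mul(Add(243, -10651), Rational(-1, 3)) = Mul(-10408, Rational(-1, 3)) = Rational(10408, 3)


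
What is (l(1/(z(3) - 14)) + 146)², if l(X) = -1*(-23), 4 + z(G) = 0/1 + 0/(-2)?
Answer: 28561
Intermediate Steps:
z(G) = -4 (z(G) = -4 + (0/1 + 0/(-2)) = -4 + (0*1 + 0*(-½)) = -4 + (0 + 0) = -4 + 0 = -4)
l(X) = 23
(l(1/(z(3) - 14)) + 146)² = (23 + 146)² = 169² = 28561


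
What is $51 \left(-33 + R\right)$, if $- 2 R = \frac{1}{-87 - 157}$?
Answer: $- \frac{821253}{488} \approx -1682.9$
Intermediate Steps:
$R = \frac{1}{488}$ ($R = - \frac{1}{2 \left(-87 - 157\right)} = - \frac{1}{2 \left(-244\right)} = \left(- \frac{1}{2}\right) \left(- \frac{1}{244}\right) = \frac{1}{488} \approx 0.0020492$)
$51 \left(-33 + R\right) = 51 \left(-33 + \frac{1}{488}\right) = 51 \left(- \frac{16103}{488}\right) = - \frac{821253}{488}$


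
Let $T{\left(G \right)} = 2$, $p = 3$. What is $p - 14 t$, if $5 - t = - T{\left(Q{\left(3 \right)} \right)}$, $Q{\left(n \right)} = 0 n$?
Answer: $-95$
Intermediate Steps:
$Q{\left(n \right)} = 0$
$t = 7$ ($t = 5 - \left(-1\right) 2 = 5 - -2 = 5 + 2 = 7$)
$p - 14 t = 3 - 98 = -95$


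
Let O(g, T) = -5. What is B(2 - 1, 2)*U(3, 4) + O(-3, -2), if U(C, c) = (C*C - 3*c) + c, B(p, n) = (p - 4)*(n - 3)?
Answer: -2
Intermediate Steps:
B(p, n) = (-4 + p)*(-3 + n)
U(C, c) = C² - 2*c (U(C, c) = (C² - 3*c) + c = C² - 2*c)
B(2 - 1, 2)*U(3, 4) + O(-3, -2) = (12 - 4*2 - 3*(2 - 1) + 2*(2 - 1))*(3² - 2*4) - 5 = (12 - 8 - 3*1 + 2*1)*(9 - 8) - 5 = (12 - 8 - 3 + 2)*1 - 5 = 3*1 - 5 = 3 - 5 = -2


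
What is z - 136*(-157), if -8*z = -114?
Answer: 85465/4 ≈ 21366.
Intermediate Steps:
z = 57/4 (z = -⅛*(-114) = 57/4 ≈ 14.250)
z - 136*(-157) = 57/4 - 136*(-157) = 57/4 + 21352 = 85465/4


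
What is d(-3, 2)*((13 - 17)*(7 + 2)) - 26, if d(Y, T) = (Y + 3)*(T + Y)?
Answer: -26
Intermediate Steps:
d(Y, T) = (3 + Y)*(T + Y)
d(-3, 2)*((13 - 17)*(7 + 2)) - 26 = ((-3)² + 3*2 + 3*(-3) + 2*(-3))*((13 - 17)*(7 + 2)) - 26 = (9 + 6 - 9 - 6)*(-4*9) - 26 = 0*(-36) - 26 = 0 - 26 = -26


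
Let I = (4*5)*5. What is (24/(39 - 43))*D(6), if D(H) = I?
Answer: -600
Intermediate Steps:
I = 100 (I = 20*5 = 100)
D(H) = 100
(24/(39 - 43))*D(6) = (24/(39 - 43))*100 = (24/(-4))*100 = -1/4*24*100 = -6*100 = -600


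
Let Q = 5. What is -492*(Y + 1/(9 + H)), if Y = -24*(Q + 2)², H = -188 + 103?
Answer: 10993371/19 ≈ 5.7860e+5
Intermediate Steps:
H = -85
Y = -1176 (Y = -24*(5 + 2)² = -24*7² = -24*49 = -1176)
-492*(Y + 1/(9 + H)) = -492*(-1176 + 1/(9 - 85)) = -492*(-1176 + 1/(-76)) = -492*(-1176 - 1/76) = -492*(-89377/76) = 10993371/19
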